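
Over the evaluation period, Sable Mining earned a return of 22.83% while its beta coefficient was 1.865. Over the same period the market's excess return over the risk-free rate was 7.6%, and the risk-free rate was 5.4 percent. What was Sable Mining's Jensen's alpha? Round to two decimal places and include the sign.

CAPM benchmark = R_f + β(R_m − R_f) = 5.4% + 1.865 × 7.6% = 19.5740%
α = actual − benchmark = 22.83% − 19.5740% = +3.26%

+3.26%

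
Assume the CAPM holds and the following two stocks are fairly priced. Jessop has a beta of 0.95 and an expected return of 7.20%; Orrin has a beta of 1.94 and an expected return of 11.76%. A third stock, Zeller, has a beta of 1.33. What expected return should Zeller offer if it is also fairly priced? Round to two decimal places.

MRP (SML slope) = (11.76% − 7.20%) / (1.94 − 0.95) = 4.56% / 0.99 = 4.6061%
R_f (intercept) = 7.20% − 0.95 × 4.6061% = 2.8242%
E(R_Zeller) = R_f + β × MRP = 2.8242% + 1.33 × 4.6061% = 8.95%

8.95%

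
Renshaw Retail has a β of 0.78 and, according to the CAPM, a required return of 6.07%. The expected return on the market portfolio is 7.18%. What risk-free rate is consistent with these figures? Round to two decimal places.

E(R) = R_f + β(E(R_m) − R_f) = R_f(1 − β) + β·E(R_m)
6.07% = R_f × (1 − 0.78) + 0.78 × 7.18%
6.07% = R_f × 0.22 + 5.6004%
R_f = (6.07% − 5.6004%) / 0.22 = 2.13%

2.13%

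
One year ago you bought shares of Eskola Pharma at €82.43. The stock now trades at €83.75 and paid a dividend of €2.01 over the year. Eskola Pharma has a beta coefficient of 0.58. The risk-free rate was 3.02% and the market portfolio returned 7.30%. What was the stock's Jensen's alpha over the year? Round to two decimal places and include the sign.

Realised HPR = (P1 + D1 − P0) / P0 = (83.75 + 2.01 − 82.43) / 82.43 = 3.33 / 82.43 = 4.0398%
MRP = 7.30% − 3.02% = 4.28%
CAPM required = R_f + β·MRP = 3.02% + 0.58 × 4.28% = 5.5024%
α = realised − required = 4.0398% − 5.5024% = -1.46%

-1.46%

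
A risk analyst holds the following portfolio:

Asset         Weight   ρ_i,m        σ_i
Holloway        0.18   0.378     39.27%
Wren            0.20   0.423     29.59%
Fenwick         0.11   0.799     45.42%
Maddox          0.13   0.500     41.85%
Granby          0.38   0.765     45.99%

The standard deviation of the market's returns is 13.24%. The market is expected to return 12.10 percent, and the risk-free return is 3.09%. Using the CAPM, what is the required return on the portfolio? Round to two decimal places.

β_Holloway = 0.378 × 39.27% / 13.24% = 1.1212
β_Wren = 0.423 × 29.59% / 13.24% = 0.9454
β_Fenwick = 0.799 × 45.42% / 13.24% = 2.7410
β_Maddox = 0.500 × 41.85% / 13.24% = 1.5804
β_Granby = 0.765 × 45.99% / 13.24% = 2.6573
β_P = Σ w_i β_i = 0.18×1.1212 + 0.20×0.9454 + 0.11×2.7410 + 0.13×1.5804 + 0.38×2.6573 = 1.9076
MRP = 12.10% − 3.09% = 9.01%
E(R_P) = R_f + β_P × MRP = 3.09% + 1.9076 × 9.01% = 20.28%

20.28%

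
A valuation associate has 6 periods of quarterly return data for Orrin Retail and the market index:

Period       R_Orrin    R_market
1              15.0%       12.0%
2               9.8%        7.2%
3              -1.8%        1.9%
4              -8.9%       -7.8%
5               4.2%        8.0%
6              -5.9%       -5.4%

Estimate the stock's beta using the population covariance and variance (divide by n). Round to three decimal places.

Mean R_i = (15.0 + 9.8 − 1.8 − 8.9 + 4.2 − 5.9) / 6 = 2.0667%
Mean R_m = (12.0 + 7.2 + 1.9 − 7.8 + 8.0 − 5.4) / 6 = 2.6500%
Σ(R_i − R̄_i)(R_m − R̄_m) = 349.1600  ⇒  Cov = 349.1600 / 6 = 58.1933
Σ(R_m − R̄_m)² = 311.3150  ⇒  Var(R_m) = 311.3150 / 6 = 51.8858
β = Cov / Var(R_m) = 58.1933 / 51.8858 = 1.1216

1.122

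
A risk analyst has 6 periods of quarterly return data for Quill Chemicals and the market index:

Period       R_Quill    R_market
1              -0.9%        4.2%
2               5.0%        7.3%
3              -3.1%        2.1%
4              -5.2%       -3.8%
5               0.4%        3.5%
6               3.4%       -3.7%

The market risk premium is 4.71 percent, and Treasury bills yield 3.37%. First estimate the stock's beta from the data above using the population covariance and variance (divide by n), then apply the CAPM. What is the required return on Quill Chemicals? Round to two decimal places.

Mean R_i = (-0.9 + 5.0 − 3.1 − 5.2 + 0.4 + 3.4) / 6 = -0.0667%
Mean R_m = (4.2 + 7.3 + 2.1 − 3.8 + 3.5 − 3.7) / 6 = 1.6000%
Σ(R_i − R̄_i)(R_m − R̄_m) = 35.4300  ⇒  Cov = 35.4300 / 6 = 5.9050
Σ(R_m − R̄_m)² = 100.3600  ⇒  Var(R_m) = 100.3600 / 6 = 16.7267
β = Cov / Var(R_m) = 5.9050 / 16.7267 = 0.3530
E(R) = R_f + β × MRP = 3.37% + 0.3530 × 4.71% = 5.03%

5.03%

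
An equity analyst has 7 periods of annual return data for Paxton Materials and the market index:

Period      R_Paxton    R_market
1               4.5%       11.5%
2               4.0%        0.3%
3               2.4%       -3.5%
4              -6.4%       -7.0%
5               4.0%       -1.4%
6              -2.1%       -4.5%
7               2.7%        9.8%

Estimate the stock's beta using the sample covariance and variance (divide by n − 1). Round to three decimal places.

0.367

Mean R_i = (4.5 + 4.0 + 2.4 − 6.4 + 4.0 − 2.1 + 2.7) / 7 = 1.3000%
Mean R_m = (11.5 + 0.3 − 3.5 − 7.0 − 1.4 − 4.5 + 9.8) / 7 = 0.7429%
Σ(R_i − R̄_i)(R_m − R̄_m) = 112.9000  ⇒  Cov = 112.9000 / 6 = 18.8167
Σ(R_m − R̄_m)² = 307.9771  ⇒  Var(R_m) = 307.9771 / 6 = 51.3295
β = Cov / Var(R_m) = 18.8167 / 51.3295 = 0.3666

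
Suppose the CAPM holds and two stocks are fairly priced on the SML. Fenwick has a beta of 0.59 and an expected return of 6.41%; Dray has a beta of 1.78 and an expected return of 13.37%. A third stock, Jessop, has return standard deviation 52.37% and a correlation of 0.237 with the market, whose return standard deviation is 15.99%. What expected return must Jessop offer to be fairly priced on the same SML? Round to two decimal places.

MRP = (13.37% − 6.41%) / (1.78 − 0.59) = 5.8487%
R_f = 6.41% − 0.59 × 5.8487% = 2.9593%
β_Jessop = ρ·σ_i/σ_m = 0.237 × 52.37 / 15.99 = 0.7762
E(R_Jessop) = R_f + β × MRP = 2.9593% + 0.7762 × 5.8487% = 7.50%

7.50%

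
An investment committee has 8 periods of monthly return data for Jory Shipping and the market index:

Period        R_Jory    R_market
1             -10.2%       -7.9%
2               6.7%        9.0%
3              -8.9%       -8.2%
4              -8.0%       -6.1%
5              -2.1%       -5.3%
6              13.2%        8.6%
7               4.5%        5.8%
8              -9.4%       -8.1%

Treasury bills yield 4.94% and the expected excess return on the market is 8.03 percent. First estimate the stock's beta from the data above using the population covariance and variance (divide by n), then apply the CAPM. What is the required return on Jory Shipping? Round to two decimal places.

Mean R_i = (-10.2 + 6.7 − 8.9 − 8.0 − 2.1 + 13.2 + 4.5 − 9.4) / 8 = -1.7750%
Mean R_m = (-7.9 + 9.0 − 8.2 − 6.1 − 5.3 + 8.6 + 5.8 − 8.1) / 8 = -1.5250%
Σ(R_i − R̄_i)(R_m − R̄_m) = 467.8950  ⇒  Cov = 467.8950 / 8 = 58.4869
Σ(R_m − R̄_m)² = 430.5550  ⇒  Var(R_m) = 430.5550 / 8 = 53.8194
β = Cov / Var(R_m) = 58.4869 / 53.8194 = 1.0867
E(R) = R_f + β × MRP = 4.94% + 1.0867 × 8.03% = 13.67%

13.67%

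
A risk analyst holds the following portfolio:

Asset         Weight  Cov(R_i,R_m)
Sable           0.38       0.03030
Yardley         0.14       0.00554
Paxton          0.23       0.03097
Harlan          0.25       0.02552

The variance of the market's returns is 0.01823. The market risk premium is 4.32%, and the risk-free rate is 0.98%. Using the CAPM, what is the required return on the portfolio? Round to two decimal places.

7.09%

β_Sable = 0.03030 / 0.01823 = 1.6621
β_Yardley = 0.00554 / 0.01823 = 0.3039
β_Paxton = 0.03097 / 0.01823 = 1.6988
β_Harlan = 0.02552 / 0.01823 = 1.3999
β_P = Σ w_i β_i = 0.38×1.6621 + 0.14×0.3039 + 0.23×1.6988 + 0.25×1.3999 = 1.4148
E(R_P) = R_f + β_P × MRP = 0.98% + 1.4148 × 4.32% = 7.09%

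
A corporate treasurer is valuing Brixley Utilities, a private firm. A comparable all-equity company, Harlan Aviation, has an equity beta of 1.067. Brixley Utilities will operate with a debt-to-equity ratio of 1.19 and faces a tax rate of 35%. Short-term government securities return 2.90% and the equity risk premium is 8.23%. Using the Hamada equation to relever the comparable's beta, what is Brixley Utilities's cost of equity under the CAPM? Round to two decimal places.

β_L = β_U × [1 + (1 − t)(D/E)] = 1.067 × [1 + (1 − 0.35) × 1.19]
    = 1.067 × [1 + 0.65 × 1.19] = 1.067 × 1.7735 = 1.8923
E(R) = R_f + β_L × MRP = 2.90% + 1.8923 × 8.23% = 18.47%

18.47%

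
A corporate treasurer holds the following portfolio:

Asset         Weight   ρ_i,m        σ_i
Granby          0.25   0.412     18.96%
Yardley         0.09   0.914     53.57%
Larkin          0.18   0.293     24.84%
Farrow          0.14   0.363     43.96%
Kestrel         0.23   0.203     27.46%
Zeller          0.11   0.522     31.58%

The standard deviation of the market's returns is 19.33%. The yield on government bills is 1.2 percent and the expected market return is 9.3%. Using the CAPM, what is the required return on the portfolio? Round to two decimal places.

β_Granby = 0.412 × 18.96% / 19.33% = 0.4041
β_Yardley = 0.914 × 53.57% / 19.33% = 2.5330
β_Larkin = 0.293 × 24.84% / 19.33% = 0.3765
β_Farrow = 0.363 × 43.96% / 19.33% = 0.8255
β_Kestrel = 0.203 × 27.46% / 19.33% = 0.2884
β_Zeller = 0.522 × 31.58% / 19.33% = 0.8528
β_P = Σ w_i β_i = 0.25×0.4041 + 0.09×2.5330 + 0.18×0.3765 + 0.14×0.8255 + 0.23×0.2884 + 0.11×0.8528 = 0.6725
MRP = 9.3% − 1.2% = 8.10%
E(R_P) = R_f + β_P × MRP = 1.2% + 0.6725 × 8.1% = 6.65%

6.65%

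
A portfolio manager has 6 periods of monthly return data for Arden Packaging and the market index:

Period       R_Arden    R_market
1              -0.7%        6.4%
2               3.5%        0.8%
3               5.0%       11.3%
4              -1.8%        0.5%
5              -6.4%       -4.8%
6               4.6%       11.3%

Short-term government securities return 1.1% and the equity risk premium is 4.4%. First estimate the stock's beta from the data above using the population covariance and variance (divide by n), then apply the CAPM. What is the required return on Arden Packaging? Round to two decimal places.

Mean R_i = (-0.7 + 3.5 + 5.0 − 1.8 − 6.4 + 4.6) / 6 = 0.7000%
Mean R_m = (6.4 + 0.8 + 11.3 + 0.5 − 4.8 + 11.3) / 6 = 4.2500%
Σ(R_i − R̄_i)(R_m − R̄_m) = 118.7700  ⇒  Cov = 118.7700 / 6 = 19.7950
Σ(R_m − R̄_m)² = 211.8950  ⇒  Var(R_m) = 211.8950 / 6 = 35.3158
β = Cov / Var(R_m) = 19.7950 / 35.3158 = 0.5605
E(R) = R_f + β × MRP = 1.1% + 0.5605 × 4.4% = 3.57%

3.57%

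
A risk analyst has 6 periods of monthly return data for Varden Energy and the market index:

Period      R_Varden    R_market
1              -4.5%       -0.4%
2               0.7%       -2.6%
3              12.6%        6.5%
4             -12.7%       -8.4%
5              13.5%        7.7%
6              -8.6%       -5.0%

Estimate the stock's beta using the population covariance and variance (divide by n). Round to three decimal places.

Mean R_i = (-4.5 + 0.7 + 12.6 − 12.7 + 13.5 − 8.6) / 6 = 0.1667%
Mean R_m = (-0.4 − 2.6 + 6.5 − 8.4 + 7.7 − 5.0) / 6 = -0.3667%
Σ(R_i − R̄_i)(R_m − R̄_m) = 335.8767  ⇒  Cov = 335.8767 / 6 = 55.9795
Σ(R_m − R̄_m)² = 203.2133  ⇒  Var(R_m) = 203.2133 / 6 = 33.8689
β = Cov / Var(R_m) = 55.9795 / 33.8689 = 1.6528

1.653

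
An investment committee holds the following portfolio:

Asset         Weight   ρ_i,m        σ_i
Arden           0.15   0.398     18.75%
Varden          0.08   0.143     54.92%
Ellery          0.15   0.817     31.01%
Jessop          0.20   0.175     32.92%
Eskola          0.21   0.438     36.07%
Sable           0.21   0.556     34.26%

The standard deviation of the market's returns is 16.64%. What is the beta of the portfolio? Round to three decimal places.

0.842

β_Arden = 0.398 × 18.75% / 16.64% = 0.4485
β_Varden = 0.143 × 54.92% / 16.64% = 0.4720
β_Ellery = 0.817 × 31.01% / 16.64% = 1.5225
β_Jessop = 0.175 × 32.92% / 16.64% = 0.3462
β_Eskola = 0.438 × 36.07% / 16.64% = 0.9494
β_Sable = 0.556 × 34.26% / 16.64% = 1.1447
β_P = Σ w_i β_i = 0.15×0.4485 + 0.08×0.4720 + 0.15×1.5225 + 0.20×0.3462 + 0.21×0.9494 + 0.21×1.1447 = 0.8424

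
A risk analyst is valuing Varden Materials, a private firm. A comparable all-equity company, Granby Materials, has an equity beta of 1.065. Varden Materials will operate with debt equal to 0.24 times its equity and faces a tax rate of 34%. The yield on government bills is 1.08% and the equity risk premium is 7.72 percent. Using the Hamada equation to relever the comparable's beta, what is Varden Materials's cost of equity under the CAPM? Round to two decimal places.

10.60%

β_L = β_U × [1 + (1 − t)(D/E)] = 1.065 × [1 + (1 − 0.34) × 0.24]
    = 1.065 × [1 + 0.66 × 0.24] = 1.065 × 1.1584 = 1.2337
E(R) = R_f + β_L × MRP = 1.08% + 1.2337 × 7.72% = 10.60%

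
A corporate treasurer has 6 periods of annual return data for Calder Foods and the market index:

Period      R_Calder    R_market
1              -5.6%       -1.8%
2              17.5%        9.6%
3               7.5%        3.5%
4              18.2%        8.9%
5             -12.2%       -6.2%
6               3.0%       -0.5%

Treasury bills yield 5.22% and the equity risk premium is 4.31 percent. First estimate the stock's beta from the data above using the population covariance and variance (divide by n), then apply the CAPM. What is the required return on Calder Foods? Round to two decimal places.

Mean R_i = (-5.6 + 17.5 + 7.5 + 18.2 − 12.2 + 3.0) / 6 = 4.7333%
Mean R_m = (-1.8 + 9.6 + 3.5 + 8.9 − 6.2 − 0.5) / 6 = 2.2500%
Σ(R_i − R̄_i)(R_m − R̄_m) = 376.5500  ⇒  Cov = 376.5500 / 6 = 62.7583
Σ(R_m − R̄_m)² = 195.1750  ⇒  Var(R_m) = 195.1750 / 6 = 32.5292
β = Cov / Var(R_m) = 62.7583 / 32.5292 = 1.9293
E(R) = R_f + β × MRP = 5.22% + 1.9293 × 4.31% = 13.54%

13.54%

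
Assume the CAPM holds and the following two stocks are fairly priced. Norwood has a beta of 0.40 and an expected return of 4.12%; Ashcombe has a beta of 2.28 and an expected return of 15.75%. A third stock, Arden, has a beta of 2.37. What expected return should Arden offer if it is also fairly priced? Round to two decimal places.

16.31%

MRP (SML slope) = (15.75% − 4.12%) / (2.28 − 0.40) = 11.63% / 1.88 = 6.1862%
R_f (intercept) = 4.12% − 0.40 × 6.1862% = 1.6455%
E(R_Arden) = R_f + β × MRP = 1.6455% + 2.37 × 6.1862% = 16.31%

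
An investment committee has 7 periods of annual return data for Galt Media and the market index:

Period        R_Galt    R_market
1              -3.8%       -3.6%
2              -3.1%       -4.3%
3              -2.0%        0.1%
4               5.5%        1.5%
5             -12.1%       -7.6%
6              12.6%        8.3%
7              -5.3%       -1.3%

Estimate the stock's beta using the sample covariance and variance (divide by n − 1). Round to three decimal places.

Mean R_i = (-3.8 − 3.1 − 2.0 + 5.5 − 12.1 + 12.6 − 5.3) / 7 = -1.1714%
Mean R_m = (-3.6 − 4.3 + 0.1 + 1.5 − 7.6 + 8.3 − 1.3) / 7 = -0.9857%
Σ(R_i − R̄_i)(R_m − R̄_m) = 230.4071  ⇒  Cov = 230.4071 / 6 = 38.4012
Σ(R_m − R̄_m)² = 155.2486  ⇒  Var(R_m) = 155.2486 / 6 = 25.8748
β = Cov / Var(R_m) = 38.4012 / 25.8748 = 1.4841

1.484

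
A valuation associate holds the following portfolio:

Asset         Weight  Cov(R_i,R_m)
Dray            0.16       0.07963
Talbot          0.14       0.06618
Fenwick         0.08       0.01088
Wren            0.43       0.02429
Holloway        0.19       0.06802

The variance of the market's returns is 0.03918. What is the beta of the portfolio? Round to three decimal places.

β_Dray = 0.07963 / 0.03918 = 2.0324
β_Talbot = 0.06618 / 0.03918 = 1.6891
β_Fenwick = 0.01088 / 0.03918 = 0.2777
β_Wren = 0.02429 / 0.03918 = 0.6200
β_Holloway = 0.06802 / 0.03918 = 1.7361
β_P = Σ w_i β_i = 0.16×2.0324 + 0.14×1.6891 + 0.08×0.2777 + 0.43×0.6200 + 0.19×1.7361 = 1.1803

1.180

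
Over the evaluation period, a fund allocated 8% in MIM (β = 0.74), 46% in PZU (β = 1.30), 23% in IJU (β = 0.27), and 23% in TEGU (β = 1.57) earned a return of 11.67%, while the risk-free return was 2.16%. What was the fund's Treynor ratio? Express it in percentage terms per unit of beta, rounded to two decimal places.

8.80%

β_P = 0.08×0.74 + 0.46×1.30 + 0.23×0.27 + 0.23×1.57 = 1.0804
Treynor = (R_P − R_f) / β_P = (11.67% − 2.16%) / 1.0804 = 9.51% / 1.0804 = 8.80%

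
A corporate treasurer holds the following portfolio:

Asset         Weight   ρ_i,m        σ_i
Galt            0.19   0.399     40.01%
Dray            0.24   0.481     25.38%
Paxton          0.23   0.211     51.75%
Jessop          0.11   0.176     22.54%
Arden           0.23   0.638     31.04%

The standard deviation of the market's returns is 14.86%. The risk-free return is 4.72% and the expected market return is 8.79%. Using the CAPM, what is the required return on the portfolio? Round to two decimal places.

β_Galt = 0.399 × 40.01% / 14.86% = 1.0743
β_Dray = 0.481 × 25.38% / 14.86% = 0.8215
β_Paxton = 0.211 × 51.75% / 14.86% = 0.7348
β_Jessop = 0.176 × 22.54% / 14.86% = 0.2670
β_Arden = 0.638 × 31.04% / 14.86% = 1.3327
β_P = Σ w_i β_i = 0.19×1.0743 + 0.24×0.8215 + 0.23×0.7348 + 0.11×0.2670 + 0.23×1.3327 = 0.9062
MRP = 8.79% − 4.72% = 4.07%
E(R_P) = R_f + β_P × MRP = 4.72% + 0.9062 × 4.07% = 8.41%

8.41%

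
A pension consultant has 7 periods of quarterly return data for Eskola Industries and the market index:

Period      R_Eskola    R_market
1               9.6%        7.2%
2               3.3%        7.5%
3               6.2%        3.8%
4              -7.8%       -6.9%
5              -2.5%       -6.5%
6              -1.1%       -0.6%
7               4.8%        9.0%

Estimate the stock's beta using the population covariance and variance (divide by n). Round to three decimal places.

0.774

Mean R_i = (9.6 + 3.3 + 6.2 − 7.8 − 2.5 − 1.1 + 4.8) / 7 = 1.7857%
Mean R_m = (7.2 + 7.5 + 3.8 − 6.9 − 6.5 − 0.6 + 9.0) / 7 = 1.9286%
Σ(R_i − R̄_i)(R_m − R̄_m) = 207.2529  ⇒  Cov = 207.2529 / 7 = 29.6076
Σ(R_m − R̄_m)² = 267.7143  ⇒  Var(R_m) = 267.7143 / 7 = 38.2449
β = Cov / Var(R_m) = 29.6076 / 38.2449 = 0.7742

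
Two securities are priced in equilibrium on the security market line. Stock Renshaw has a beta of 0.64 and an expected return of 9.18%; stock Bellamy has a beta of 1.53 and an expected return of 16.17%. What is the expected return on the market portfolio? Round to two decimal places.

12.01%

Both satisfy E(R) = R_f + β·MRP, so the slope of the SML is
MRP = (16.17% − 9.18%) / (1.53 − 0.64) = 6.99% / 0.89 = 7.8539%
R_f = E(R_Renshaw) − β_Renshaw·MRP = 9.18% − 0.64 × 7.8539% = 4.1535%
E(R_m) = R_f + MRP = 4.1535% + 7.8539% = 12.01%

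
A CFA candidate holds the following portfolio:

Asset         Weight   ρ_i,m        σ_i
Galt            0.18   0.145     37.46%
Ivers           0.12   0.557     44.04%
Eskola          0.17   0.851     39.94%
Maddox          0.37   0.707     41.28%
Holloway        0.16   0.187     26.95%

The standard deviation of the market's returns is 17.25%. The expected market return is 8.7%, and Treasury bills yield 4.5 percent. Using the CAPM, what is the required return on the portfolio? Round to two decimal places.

9.69%

β_Galt = 0.145 × 37.46% / 17.25% = 0.3149
β_Ivers = 0.557 × 44.04% / 17.25% = 1.4220
β_Eskola = 0.851 × 39.94% / 17.25% = 1.9704
β_Maddox = 0.707 × 41.28% / 17.25% = 1.6919
β_Holloway = 0.187 × 26.95% / 17.25% = 0.2922
β_P = Σ w_i β_i = 0.18×0.3149 + 0.12×1.4220 + 0.17×1.9704 + 0.37×1.6919 + 0.16×0.2922 = 1.2350
MRP = 8.7% − 4.5% = 4.20%
E(R_P) = R_f + β_P × MRP = 4.5% + 1.2350 × 4.2% = 9.69%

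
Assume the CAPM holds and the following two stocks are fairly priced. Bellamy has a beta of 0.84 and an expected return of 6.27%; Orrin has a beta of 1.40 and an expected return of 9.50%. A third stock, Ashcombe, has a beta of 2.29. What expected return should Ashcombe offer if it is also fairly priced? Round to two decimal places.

MRP (SML slope) = (9.50% − 6.27%) / (1.40 − 0.84) = 3.23% / 0.56 = 5.7679%
R_f (intercept) = 6.27% − 0.84 × 5.7679% = 1.4250%
E(R_Ashcombe) = R_f + β × MRP = 1.4250% + 2.29 × 5.7679% = 14.63%

14.63%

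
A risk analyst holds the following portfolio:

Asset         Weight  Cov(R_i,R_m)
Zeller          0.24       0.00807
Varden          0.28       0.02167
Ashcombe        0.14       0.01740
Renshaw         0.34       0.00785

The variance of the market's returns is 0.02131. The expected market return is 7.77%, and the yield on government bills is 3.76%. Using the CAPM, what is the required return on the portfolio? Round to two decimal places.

β_Zeller = 0.00807 / 0.02131 = 0.3787
β_Varden = 0.02167 / 0.02131 = 1.0169
β_Ashcombe = 0.01740 / 0.02131 = 0.8165
β_Renshaw = 0.00785 / 0.02131 = 0.3684
β_P = Σ w_i β_i = 0.24×0.3787 + 0.28×1.0169 + 0.14×0.8165 + 0.34×0.3684 = 0.6152
MRP = 7.77% − 3.76% = 4.01%
E(R_P) = R_f + β_P × MRP = 3.76% + 0.6152 × 4.01% = 6.23%

6.23%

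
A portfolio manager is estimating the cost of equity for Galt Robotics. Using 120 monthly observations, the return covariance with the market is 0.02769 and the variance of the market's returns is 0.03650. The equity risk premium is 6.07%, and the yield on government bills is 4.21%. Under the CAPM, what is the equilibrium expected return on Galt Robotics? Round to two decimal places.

8.81%

β = Cov(R_i, R_m) / Var(R_m) = 0.02769 / 0.03650 = 0.7586
E(R) = R_f + β × MRP = 4.21% + 0.7586 × 6.07% = 8.81%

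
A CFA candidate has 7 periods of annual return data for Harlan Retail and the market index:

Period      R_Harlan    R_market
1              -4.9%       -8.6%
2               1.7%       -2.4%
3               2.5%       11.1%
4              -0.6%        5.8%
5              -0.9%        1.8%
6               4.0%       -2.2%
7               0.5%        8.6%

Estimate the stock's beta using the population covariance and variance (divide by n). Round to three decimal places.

Mean R_i = (-4.9 + 1.7 + 2.5 − 0.6 − 0.9 + 4.0 + 0.5) / 7 = 0.3286%
Mean R_m = (-8.6 − 2.4 + 11.1 + 5.8 + 1.8 − 2.2 + 8.6) / 7 = 2.0143%
Σ(R_i − R̄_i)(R_m − R̄_m) = 51.5771  ⇒  Cov = 51.5771 / 7 = 7.3682
Σ(R_m − R̄_m)² = 290.2086  ⇒  Var(R_m) = 290.2086 / 7 = 41.4584
β = Cov / Var(R_m) = 7.3682 / 41.4584 = 0.1777

0.178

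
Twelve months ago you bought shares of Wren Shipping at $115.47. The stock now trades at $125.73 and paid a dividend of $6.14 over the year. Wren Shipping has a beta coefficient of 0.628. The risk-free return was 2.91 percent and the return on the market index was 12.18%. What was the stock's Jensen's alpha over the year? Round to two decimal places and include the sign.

+5.47%

Realised HPR = (P1 + D1 − P0) / P0 = (125.73 + 6.14 − 115.47) / 115.47 = 16.40 / 115.47 = 14.2028%
MRP = 12.18% − 2.91% = 9.27%
CAPM required = R_f + β·MRP = 2.91% + 0.628 × 9.27% = 8.73156%
α = realised − required = 14.2028% − 8.73156% = +5.47%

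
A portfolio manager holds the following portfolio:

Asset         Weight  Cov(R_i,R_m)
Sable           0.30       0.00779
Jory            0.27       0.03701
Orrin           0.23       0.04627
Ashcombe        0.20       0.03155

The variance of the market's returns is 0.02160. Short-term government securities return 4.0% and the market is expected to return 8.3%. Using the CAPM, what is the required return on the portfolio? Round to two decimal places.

β_Sable = 0.00779 / 0.02160 = 0.3606
β_Jory = 0.03701 / 0.02160 = 1.7134
β_Orrin = 0.04627 / 0.02160 = 2.1421
β_Ashcombe = 0.03155 / 0.02160 = 1.4606
β_P = Σ w_i β_i = 0.30×0.3606 + 0.27×1.7134 + 0.23×2.1421 + 0.20×1.4606 = 1.3556
MRP = 8.3% − 4.0% = 4.30%
E(R_P) = R_f + β_P × MRP = 4.0% + 1.3556 × 4.3% = 9.83%

9.83%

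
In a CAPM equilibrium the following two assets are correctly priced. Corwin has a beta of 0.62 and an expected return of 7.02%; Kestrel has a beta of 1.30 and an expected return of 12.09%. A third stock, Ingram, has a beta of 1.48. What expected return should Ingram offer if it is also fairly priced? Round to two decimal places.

13.43%

MRP (SML slope) = (12.09% − 7.02%) / (1.30 − 0.62) = 5.07% / 0.68 = 7.4559%
R_f (intercept) = 7.02% − 0.62 × 7.4559% = 2.3973%
E(R_Ingram) = R_f + β × MRP = 2.3973% + 1.48 × 7.4559% = 13.43%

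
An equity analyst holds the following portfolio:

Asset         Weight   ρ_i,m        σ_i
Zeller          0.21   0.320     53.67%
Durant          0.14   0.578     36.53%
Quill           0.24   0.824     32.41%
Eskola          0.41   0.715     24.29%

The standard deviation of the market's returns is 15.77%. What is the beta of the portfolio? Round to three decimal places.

β_Zeller = 0.320 × 53.67% / 15.77% = 1.0891
β_Durant = 0.578 × 36.53% / 15.77% = 1.3389
β_Quill = 0.824 × 32.41% / 15.77% = 1.6935
β_Eskola = 0.715 × 24.29% / 15.77% = 1.1013
β_P = Σ w_i β_i = 0.21×1.0891 + 0.14×1.3389 + 0.24×1.6935 + 0.41×1.1013 = 1.2741

1.274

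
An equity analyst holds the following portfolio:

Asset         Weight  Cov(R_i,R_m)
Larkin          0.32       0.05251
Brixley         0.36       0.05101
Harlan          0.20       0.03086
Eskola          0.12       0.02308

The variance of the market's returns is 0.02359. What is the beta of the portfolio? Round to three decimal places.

1.870

β_Larkin = 0.05251 / 0.02359 = 2.2259
β_Brixley = 0.05101 / 0.02359 = 2.1624
β_Harlan = 0.03086 / 0.02359 = 1.3082
β_Eskola = 0.02308 / 0.02359 = 0.9784
β_P = Σ w_i β_i = 0.32×2.2259 + 0.36×2.1624 + 0.20×1.3082 + 0.12×0.9784 = 1.8698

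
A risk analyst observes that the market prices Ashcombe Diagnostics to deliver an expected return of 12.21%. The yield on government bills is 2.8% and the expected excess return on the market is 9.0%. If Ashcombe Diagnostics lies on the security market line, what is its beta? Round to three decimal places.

β = (E(R) − R_f) / MRP = (12.21% − 2.8%) / 9.0% = 9.41% / 9.0% = 1.046

1.046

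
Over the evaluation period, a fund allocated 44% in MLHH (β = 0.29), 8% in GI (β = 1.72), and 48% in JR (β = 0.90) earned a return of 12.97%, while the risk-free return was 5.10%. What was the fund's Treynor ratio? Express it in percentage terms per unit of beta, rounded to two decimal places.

11.29%

β_P = 0.44×0.29 + 0.08×1.72 + 0.48×0.90 = 0.6972
Treynor = (R_P − R_f) / β_P = (12.97% − 5.10%) / 0.6972 = 7.87% / 0.6972 = 11.29%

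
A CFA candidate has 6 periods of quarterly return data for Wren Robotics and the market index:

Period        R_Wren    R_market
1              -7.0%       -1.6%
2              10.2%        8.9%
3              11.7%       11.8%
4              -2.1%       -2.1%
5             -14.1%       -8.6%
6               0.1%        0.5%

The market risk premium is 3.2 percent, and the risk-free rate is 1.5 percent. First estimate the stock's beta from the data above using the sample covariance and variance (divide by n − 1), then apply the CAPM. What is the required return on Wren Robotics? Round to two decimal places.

5.61%

Mean R_i = (-7.0 + 10.2 + 11.7 − 2.1 − 14.1 + 0.1) / 6 = -0.2000%
Mean R_m = (-1.6 + 8.9 + 11.8 − 2.1 − 8.6 + 0.5) / 6 = 1.4833%
Σ(R_i − R̄_i)(R_m − R̄_m) = 367.5400  ⇒  Cov = 367.5400 / 5 = 73.5080
Σ(R_m − R̄_m)² = 286.4283  ⇒  Var(R_m) = 286.4283 / 5 = 57.2857
β = Cov / Var(R_m) = 73.5080 / 57.2857 = 1.2832
E(R) = R_f + β × MRP = 1.5% + 1.2832 × 3.2% = 5.61%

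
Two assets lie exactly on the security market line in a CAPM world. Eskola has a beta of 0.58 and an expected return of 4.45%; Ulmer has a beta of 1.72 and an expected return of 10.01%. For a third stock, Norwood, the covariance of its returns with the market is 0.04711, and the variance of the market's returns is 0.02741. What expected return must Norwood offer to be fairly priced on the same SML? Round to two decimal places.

10.00%

MRP = (10.01% − 4.45%) / (1.72 − 0.58) = 4.8772%
R_f = 4.45% − 0.58 × 4.8772% = 1.6212%
β_Norwood = Cov / Var(R_m) = 0.04711 / 0.02741 = 1.7187
E(R_Norwood) = R_f + β × MRP = 1.6212% + 1.7187 × 4.8772% = 10.00%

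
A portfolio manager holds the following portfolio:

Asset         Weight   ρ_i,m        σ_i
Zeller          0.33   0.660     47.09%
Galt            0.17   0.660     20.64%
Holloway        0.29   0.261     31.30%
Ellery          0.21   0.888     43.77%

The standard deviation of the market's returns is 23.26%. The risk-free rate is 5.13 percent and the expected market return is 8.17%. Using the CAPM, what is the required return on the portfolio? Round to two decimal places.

8.15%

β_Zeller = 0.660 × 47.09% / 23.26% = 1.3362
β_Galt = 0.660 × 20.64% / 23.26% = 0.5857
β_Holloway = 0.261 × 31.30% / 23.26% = 0.3512
β_Ellery = 0.888 × 43.77% / 23.26% = 1.6710
β_P = Σ w_i β_i = 0.33×1.3362 + 0.17×0.5857 + 0.29×0.3512 + 0.21×1.6710 = 0.9933
MRP = 8.17% − 5.13% = 3.04%
E(R_P) = R_f + β_P × MRP = 5.13% + 0.9933 × 3.04% = 8.15%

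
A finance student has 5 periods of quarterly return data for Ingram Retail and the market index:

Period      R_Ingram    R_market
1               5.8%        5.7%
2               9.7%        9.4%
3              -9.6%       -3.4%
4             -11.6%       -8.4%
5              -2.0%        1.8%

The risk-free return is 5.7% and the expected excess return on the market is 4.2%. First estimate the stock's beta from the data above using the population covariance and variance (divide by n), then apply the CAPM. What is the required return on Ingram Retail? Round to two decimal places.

Mean R_i = (5.8 + 9.7 − 9.6 − 11.6 − 2.0) / 5 = -1.5400%
Mean R_m = (5.7 + 9.4 − 3.4 − 8.4 + 1.8) / 5 = 1.0200%
Σ(R_i − R̄_i)(R_m − R̄_m) = 258.5740  ⇒  Cov = 258.5740 / 5 = 51.7148
Σ(R_m − R̄_m)² = 201.0080  ⇒  Var(R_m) = 201.0080 / 5 = 40.2016
β = Cov / Var(R_m) = 51.7148 / 40.2016 = 1.2864
E(R) = R_f + β × MRP = 5.7% + 1.2864 × 4.2% = 11.10%

11.10%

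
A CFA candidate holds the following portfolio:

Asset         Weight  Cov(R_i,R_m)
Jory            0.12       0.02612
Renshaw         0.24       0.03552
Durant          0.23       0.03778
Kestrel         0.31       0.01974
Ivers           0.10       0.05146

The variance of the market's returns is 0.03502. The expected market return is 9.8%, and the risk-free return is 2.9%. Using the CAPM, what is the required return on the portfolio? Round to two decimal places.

β_Jory = 0.02612 / 0.03502 = 0.7459
β_Renshaw = 0.03552 / 0.03502 = 1.0143
β_Durant = 0.03778 / 0.03502 = 1.0788
β_Kestrel = 0.01974 / 0.03502 = 0.5637
β_Ivers = 0.05146 / 0.03502 = 1.4694
β_P = Σ w_i β_i = 0.12×0.7459 + 0.24×1.0143 + 0.23×1.0788 + 0.31×0.5637 + 0.10×1.4694 = 0.9028
MRP = 9.8% − 2.9% = 6.90%
E(R_P) = R_f + β_P × MRP = 2.9% + 0.9028 × 6.9% = 9.13%

9.13%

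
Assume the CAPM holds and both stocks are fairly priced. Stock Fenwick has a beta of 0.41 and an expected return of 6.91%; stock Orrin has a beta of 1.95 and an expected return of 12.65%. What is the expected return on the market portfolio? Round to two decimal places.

9.11%

Both satisfy E(R) = R_f + β·MRP, so the slope of the SML is
MRP = (12.65% − 6.91%) / (1.95 − 0.41) = 5.74% / 1.54 = 3.7273%
R_f = E(R_Fenwick) − β_Fenwick·MRP = 6.91% − 0.41 × 3.7273% = 5.3818%
E(R_m) = R_f + MRP = 5.3818% + 3.7273% = 9.11%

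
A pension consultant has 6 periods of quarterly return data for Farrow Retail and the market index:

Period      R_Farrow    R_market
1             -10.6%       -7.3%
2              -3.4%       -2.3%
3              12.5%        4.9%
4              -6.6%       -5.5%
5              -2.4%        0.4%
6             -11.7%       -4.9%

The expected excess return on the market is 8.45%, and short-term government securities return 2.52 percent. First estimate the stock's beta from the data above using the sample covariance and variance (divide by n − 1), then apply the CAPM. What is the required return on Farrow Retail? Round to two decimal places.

17.98%

Mean R_i = (-10.6 − 3.4 + 12.5 − 6.6 − 2.4 − 11.7) / 6 = -3.7000%
Mean R_m = (-7.3 − 2.3 + 4.9 − 5.5 + 0.4 − 4.9) / 6 = -2.4500%
Σ(R_i − R̄_i)(R_m − R̄_m) = 184.7300  ⇒  Cov = 184.7300 / 5 = 36.9460
Σ(R_m − R̄_m)² = 100.9950  ⇒  Var(R_m) = 100.9950 / 5 = 20.1990
β = Cov / Var(R_m) = 36.9460 / 20.1990 = 1.8291
E(R) = R_f + β × MRP = 2.52% + 1.8291 × 8.45% = 17.98%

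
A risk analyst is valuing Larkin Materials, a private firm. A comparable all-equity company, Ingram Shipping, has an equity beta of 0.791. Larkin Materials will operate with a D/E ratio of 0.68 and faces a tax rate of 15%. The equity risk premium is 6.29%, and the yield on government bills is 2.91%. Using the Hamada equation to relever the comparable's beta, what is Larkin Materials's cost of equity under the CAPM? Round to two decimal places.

10.76%

β_L = β_U × [1 + (1 − t)(D/E)] = 0.791 × [1 + (1 − 0.15) × 0.68]
    = 0.791 × [1 + 0.85 × 0.68] = 0.791 × 1.5780 = 1.2482
E(R) = R_f + β_L × MRP = 2.91% + 1.2482 × 6.29% = 10.76%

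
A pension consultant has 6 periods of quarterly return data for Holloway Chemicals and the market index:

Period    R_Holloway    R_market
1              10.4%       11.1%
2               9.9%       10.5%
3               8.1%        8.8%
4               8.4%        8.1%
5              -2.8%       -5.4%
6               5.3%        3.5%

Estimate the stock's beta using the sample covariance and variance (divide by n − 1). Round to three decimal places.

Mean R_i = (10.4 + 9.9 + 8.1 + 8.4 − 2.8 + 5.3) / 6 = 6.5500%
Mean R_m = (11.1 + 10.5 + 8.8 + 8.1 − 5.4 + 3.5) / 6 = 6.1000%
Σ(R_i − R̄_i)(R_m − R̄_m) = 152.6500  ⇒  Cov = 152.6500 / 5 = 30.5300
Σ(R_m − R̄_m)² = 194.6600  ⇒  Var(R_m) = 194.6600 / 5 = 38.9320
β = Cov / Var(R_m) = 30.5300 / 38.9320 = 0.7842

0.784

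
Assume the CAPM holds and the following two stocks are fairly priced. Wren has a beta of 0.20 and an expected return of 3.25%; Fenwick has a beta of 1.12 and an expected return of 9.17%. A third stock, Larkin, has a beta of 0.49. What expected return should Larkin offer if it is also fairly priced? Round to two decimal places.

MRP (SML slope) = (9.17% − 3.25%) / (1.12 − 0.20) = 5.92% / 0.92 = 6.4348%
R_f (intercept) = 3.25% − 0.20 × 6.4348% = 1.9630%
E(R_Larkin) = R_f + β × MRP = 1.9630% + 0.49 × 6.4348% = 5.12%

5.12%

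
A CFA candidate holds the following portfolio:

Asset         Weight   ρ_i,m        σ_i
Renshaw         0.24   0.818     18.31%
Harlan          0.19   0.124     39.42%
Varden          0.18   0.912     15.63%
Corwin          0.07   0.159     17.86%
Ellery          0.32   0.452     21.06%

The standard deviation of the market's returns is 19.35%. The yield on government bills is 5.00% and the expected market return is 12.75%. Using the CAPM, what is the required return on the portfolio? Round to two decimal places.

β_Renshaw = 0.818 × 18.31% / 19.35% = 0.7740
β_Harlan = 0.124 × 39.42% / 19.35% = 0.2526
β_Varden = 0.912 × 15.63% / 19.35% = 0.7367
β_Corwin = 0.159 × 17.86% / 19.35% = 0.1468
β_Ellery = 0.452 × 21.06% / 19.35% = 0.4919
β_P = Σ w_i β_i = 0.24×0.7740 + 0.19×0.2526 + 0.18×0.7367 + 0.07×0.1468 + 0.32×0.4919 = 0.5340
MRP = 12.75% − 5.00% = 7.75%
E(R_P) = R_f + β_P × MRP = 5.00% + 0.5340 × 7.75% = 9.14%

9.14%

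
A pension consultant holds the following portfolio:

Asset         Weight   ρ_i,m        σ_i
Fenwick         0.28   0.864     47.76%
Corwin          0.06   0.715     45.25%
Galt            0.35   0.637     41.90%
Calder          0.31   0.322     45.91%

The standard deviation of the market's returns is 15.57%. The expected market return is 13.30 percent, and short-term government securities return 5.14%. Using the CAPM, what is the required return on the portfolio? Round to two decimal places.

19.51%

β_Fenwick = 0.864 × 47.76% / 15.57% = 2.6503
β_Corwin = 0.715 × 45.25% / 15.57% = 2.0780
β_Galt = 0.637 × 41.90% / 15.57% = 1.7142
β_Calder = 0.322 × 45.91% / 15.57% = 0.9495
β_P = Σ w_i β_i = 0.28×2.6503 + 0.06×2.0780 + 0.35×1.7142 + 0.31×0.9495 = 1.7611
MRP = 13.30% − 5.14% = 8.16%
E(R_P) = R_f + β_P × MRP = 5.14% + 1.7611 × 8.16% = 19.51%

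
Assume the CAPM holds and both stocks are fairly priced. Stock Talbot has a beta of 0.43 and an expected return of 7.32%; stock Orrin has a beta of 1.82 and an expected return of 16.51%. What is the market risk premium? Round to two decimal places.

Both satisfy E(R) = R_f + β·MRP, so the slope of the SML is
MRP = (16.51% − 7.32%) / (1.82 − 0.43) = 9.19% / 1.39 = 6.6115%

6.61%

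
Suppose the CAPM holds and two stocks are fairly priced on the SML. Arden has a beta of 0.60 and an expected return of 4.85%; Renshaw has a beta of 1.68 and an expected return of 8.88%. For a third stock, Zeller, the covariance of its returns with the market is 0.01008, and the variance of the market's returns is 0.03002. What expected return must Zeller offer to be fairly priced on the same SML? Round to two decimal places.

3.86%

MRP = (8.88% − 4.85%) / (1.68 − 0.60) = 3.7315%
R_f = 4.85% − 0.60 × 3.7315% = 2.6111%
β_Zeller = Cov / Var(R_m) = 0.01008 / 0.03002 = 0.3358
E(R_Zeller) = R_f + β × MRP = 2.6111% + 0.3358 × 3.7315% = 3.86%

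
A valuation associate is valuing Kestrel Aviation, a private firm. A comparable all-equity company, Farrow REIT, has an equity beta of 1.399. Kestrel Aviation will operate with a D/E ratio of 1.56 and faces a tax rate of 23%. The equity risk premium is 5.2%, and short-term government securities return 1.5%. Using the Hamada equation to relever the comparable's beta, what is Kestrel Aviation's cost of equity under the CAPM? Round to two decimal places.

β_L = β_U × [1 + (1 − t)(D/E)] = 1.399 × [1 + (1 − 0.23) × 1.56]
    = 1.399 × [1 + 0.77 × 1.56] = 1.399 × 2.2012 = 3.0795
E(R) = R_f + β_L × MRP = 1.5% + 3.0795 × 5.2% = 17.51%

17.51%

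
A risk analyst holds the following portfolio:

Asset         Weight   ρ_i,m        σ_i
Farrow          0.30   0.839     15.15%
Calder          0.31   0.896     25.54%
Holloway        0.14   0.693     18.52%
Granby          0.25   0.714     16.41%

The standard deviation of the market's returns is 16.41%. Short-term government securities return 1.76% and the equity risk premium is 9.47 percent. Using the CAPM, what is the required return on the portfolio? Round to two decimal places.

10.78%

β_Farrow = 0.839 × 15.15% / 16.41% = 0.7746
β_Calder = 0.896 × 25.54% / 16.41% = 1.3945
β_Holloway = 0.693 × 18.52% / 16.41% = 0.7821
β_Granby = 0.714 × 16.41% / 16.41% = 0.7140
β_P = Σ w_i β_i = 0.30×0.7746 + 0.31×1.3945 + 0.14×0.7821 + 0.25×0.7140 = 0.9527
E(R_P) = R_f + β_P × MRP = 1.76% + 0.9527 × 9.47% = 10.78%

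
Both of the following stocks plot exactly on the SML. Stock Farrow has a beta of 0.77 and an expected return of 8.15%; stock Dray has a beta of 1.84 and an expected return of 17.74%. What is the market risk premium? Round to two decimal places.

8.96%

Both satisfy E(R) = R_f + β·MRP, so the slope of the SML is
MRP = (17.74% − 8.15%) / (1.84 − 0.77) = 9.59% / 1.07 = 8.9626%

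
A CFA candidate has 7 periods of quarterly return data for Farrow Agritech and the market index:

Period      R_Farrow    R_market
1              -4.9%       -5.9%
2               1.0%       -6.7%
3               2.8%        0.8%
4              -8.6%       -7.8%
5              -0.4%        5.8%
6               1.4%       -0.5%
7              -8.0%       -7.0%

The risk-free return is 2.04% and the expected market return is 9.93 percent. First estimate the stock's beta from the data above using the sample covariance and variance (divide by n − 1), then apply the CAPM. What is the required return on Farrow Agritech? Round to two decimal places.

Mean R_i = (-4.9 + 1.0 + 2.8 − 8.6 − 0.4 + 1.4 − 8.0) / 7 = -2.3857%
Mean R_m = (-5.9 − 6.7 + 0.8 − 7.8 + 5.8 − 0.5 − 7.0) / 7 = -3.0429%
Σ(R_i − R̄_i)(R_m − R̄_m) = 93.6943  ⇒  Cov = 93.6943 / 6 = 15.6157
Σ(R_m − R̄_m)² = 159.2571  ⇒  Var(R_m) = 159.2571 / 6 = 26.5429
β = Cov / Var(R_m) = 15.6157 / 26.5429 = 0.5883
MRP = 9.93% − 2.04% = 7.89%
E(R) = R_f + β × MRP = 2.04% + 0.5883 × 7.89% = 6.68%

6.68%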